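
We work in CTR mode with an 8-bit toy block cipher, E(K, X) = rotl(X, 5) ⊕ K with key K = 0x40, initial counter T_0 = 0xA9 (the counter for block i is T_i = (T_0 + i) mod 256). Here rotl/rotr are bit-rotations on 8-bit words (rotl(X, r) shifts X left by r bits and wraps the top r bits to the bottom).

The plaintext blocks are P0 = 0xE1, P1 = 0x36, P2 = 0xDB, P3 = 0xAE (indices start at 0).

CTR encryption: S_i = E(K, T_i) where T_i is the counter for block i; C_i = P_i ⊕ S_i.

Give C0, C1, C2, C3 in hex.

C0 = 0x94, C1 = 0x23, C2 = 0xEE, C3 = 0x7B

C0: T = 0xA9, S = E(K, T) = 0x75; 0xE1 ⊕ 0x75 = 0x94.
C1: T = 0xAA, S = E(K, T) = 0x15; 0x36 ⊕ 0x15 = 0x23.
C2: T = 0xAB, S = E(K, T) = 0x35; 0xDB ⊕ 0x35 = 0xEE.
C3: T = 0xAC, S = E(K, T) = 0xD5; 0xAE ⊕ 0xD5 = 0x7B.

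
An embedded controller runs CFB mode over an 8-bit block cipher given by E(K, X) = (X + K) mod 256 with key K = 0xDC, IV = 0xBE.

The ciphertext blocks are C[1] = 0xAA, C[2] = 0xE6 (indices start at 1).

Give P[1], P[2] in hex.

CFB decryption: P_i = C_i ⊕ E(K, C_{i−1}), with C_{0} = IV.
P[1]: E(K, 0xBE) = 0x9A; 0xAA ⊕ 0x9A = 0x30.
P[2]: E(K, 0xAA) = 0x86; 0xE6 ⊕ 0x86 = 0x60.

P[1] = 0x30, P[2] = 0x60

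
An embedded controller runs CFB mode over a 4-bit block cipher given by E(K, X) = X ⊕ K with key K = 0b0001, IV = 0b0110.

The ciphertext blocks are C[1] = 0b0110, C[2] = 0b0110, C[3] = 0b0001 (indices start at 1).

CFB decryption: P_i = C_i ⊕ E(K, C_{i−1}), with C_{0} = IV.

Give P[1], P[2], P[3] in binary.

P[1]: E(K, 0b0110) = 0b0111; 0b0110 ⊕ 0b0111 = 0b0001.
P[2]: E(K, 0b0110) = 0b0111; 0b0110 ⊕ 0b0111 = 0b0001.
P[3]: E(K, 0b0110) = 0b0111; 0b0001 ⊕ 0b0111 = 0b0110.

P[1] = 0b0001, P[2] = 0b0001, P[3] = 0b0110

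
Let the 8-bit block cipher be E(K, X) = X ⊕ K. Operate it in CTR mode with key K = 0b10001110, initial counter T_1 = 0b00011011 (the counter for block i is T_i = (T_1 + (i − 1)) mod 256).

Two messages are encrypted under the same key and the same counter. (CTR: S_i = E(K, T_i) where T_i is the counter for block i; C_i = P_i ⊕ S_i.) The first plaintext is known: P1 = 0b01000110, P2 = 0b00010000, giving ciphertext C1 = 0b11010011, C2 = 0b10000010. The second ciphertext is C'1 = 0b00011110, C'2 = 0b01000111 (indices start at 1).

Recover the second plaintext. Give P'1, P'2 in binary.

P'1 = 0b10001011, P'2 = 0b11010101

In CTR with a reused counter, both messages share the same keystream S_i, so C_i ⊕ C'_i = P_i ⊕ P'_i and thus P'_i = P_i ⊕ C_i ⊕ C'_i.
P'1: 0b01000110 ⊕ 0b11010011 ⊕ 0b00011110 = 0b10001011.
P'2: 0b00010000 ⊕ 0b10000010 ⊕ 0b01000111 = 0b11010101.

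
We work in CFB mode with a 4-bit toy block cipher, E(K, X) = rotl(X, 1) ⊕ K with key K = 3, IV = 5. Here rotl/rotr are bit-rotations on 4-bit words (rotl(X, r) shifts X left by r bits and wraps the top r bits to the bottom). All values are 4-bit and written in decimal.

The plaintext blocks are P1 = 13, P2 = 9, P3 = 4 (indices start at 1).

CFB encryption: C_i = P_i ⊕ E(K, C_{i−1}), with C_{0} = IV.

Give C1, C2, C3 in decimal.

C1 = 4, C2 = 2, C3 = 3

C1: E(K, 5) = 9; 13 ⊕ 9 = 4.
C2: E(K, 4) = 11; 9 ⊕ 11 = 2.
C3: E(K, 2) = 7; 4 ⊕ 7 = 3.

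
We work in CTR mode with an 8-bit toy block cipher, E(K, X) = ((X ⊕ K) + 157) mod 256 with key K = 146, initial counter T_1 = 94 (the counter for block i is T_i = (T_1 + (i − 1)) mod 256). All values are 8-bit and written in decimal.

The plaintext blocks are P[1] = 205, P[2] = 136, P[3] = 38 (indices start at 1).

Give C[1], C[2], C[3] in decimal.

CTR encryption: S_i = E(K, T_i) where T_i is the counter for block i; C_i = P_i ⊕ S_i.
C[1]: T = 94, S = E(K, T) = 105; 205 ⊕ 105 = 164.
C[2]: T = 95, S = E(K, T) = 106; 136 ⊕ 106 = 226.
C[3]: T = 96, S = E(K, T) = 143; 38 ⊕ 143 = 169.

C[1] = 164, C[2] = 226, C[3] = 169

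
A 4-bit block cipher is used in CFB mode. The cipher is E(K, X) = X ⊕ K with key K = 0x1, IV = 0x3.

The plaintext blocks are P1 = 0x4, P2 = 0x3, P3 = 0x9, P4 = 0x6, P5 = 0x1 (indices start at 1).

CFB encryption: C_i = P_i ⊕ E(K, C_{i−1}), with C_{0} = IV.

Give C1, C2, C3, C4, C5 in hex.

C1 = 0x6, C2 = 0x4, C3 = 0xC, C4 = 0xB, C5 = 0xB

C1: E(K, 0x3) = 0x2; 0x4 ⊕ 0x2 = 0x6.
C2: E(K, 0x6) = 0x7; 0x3 ⊕ 0x7 = 0x4.
C3: E(K, 0x4) = 0x5; 0x9 ⊕ 0x5 = 0xC.
C4: E(K, 0xC) = 0xD; 0x6 ⊕ 0xD = 0xB.
C5: E(K, 0xB) = 0xA; 0x1 ⊕ 0xA = 0xB.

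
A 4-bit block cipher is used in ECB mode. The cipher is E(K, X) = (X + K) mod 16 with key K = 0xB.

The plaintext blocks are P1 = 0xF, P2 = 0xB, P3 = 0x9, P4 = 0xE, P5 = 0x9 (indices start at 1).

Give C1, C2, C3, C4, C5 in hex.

ECB encryption: C_i = E(K, P_i).
C1: E(K, 0xF) = 0xA.
C2: E(K, 0xB) = 0x6.
C3: E(K, 0x9) = 0x4.
C4: E(K, 0xE) = 0x9.
C5: E(K, 0x9) = 0x4.

C1 = 0xA, C2 = 0x6, C3 = 0x4, C4 = 0x9, C5 = 0x4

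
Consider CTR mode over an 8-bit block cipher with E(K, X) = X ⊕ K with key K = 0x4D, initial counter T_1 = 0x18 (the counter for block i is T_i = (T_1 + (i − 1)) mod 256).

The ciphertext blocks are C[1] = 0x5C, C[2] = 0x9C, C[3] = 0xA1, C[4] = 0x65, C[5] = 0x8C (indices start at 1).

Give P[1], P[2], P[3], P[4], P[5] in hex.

CTR decryption: S_i = E(K, T_i) where T_i is the counter for block i; P_i = C_i ⊕ S_i.
P[1]: T = 0x18, S = E(K, T) = 0x55; 0x5C ⊕ 0x55 = 0x09.
P[2]: T = 0x19, S = E(K, T) = 0x54; 0x9C ⊕ 0x54 = 0xC8.
P[3]: T = 0x1A, S = E(K, T) = 0x57; 0xA1 ⊕ 0x57 = 0xF6.
P[4]: T = 0x1B, S = E(K, T) = 0x56; 0x65 ⊕ 0x56 = 0x33.
P[5]: T = 0x1C, S = E(K, T) = 0x51; 0x8C ⊕ 0x51 = 0xDD.

P[1] = 0x09, P[2] = 0xC8, P[3] = 0xF6, P[4] = 0x33, P[5] = 0xDD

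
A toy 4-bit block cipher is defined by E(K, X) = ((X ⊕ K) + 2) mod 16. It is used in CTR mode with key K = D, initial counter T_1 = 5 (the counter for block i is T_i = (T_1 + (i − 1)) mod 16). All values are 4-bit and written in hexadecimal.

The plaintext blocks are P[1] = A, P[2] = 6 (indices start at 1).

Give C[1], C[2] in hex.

CTR encryption: S_i = E(K, T_i) where T_i is the counter for block i; C_i = P_i ⊕ S_i.
C[1]: T = 5, S = E(K, T) = A; A ⊕ A = 0.
C[2]: T = 6, S = E(K, T) = D; 6 ⊕ D = B.

C[1] = 0, C[2] = B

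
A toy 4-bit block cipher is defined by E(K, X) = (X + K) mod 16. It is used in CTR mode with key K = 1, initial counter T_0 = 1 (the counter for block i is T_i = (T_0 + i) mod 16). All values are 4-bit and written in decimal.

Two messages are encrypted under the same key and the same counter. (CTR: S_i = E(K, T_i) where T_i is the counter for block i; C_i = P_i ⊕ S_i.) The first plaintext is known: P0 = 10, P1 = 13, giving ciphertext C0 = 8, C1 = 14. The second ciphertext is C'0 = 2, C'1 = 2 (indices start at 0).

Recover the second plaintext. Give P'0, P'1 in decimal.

P'0 = 0, P'1 = 1

In CTR with a reused counter, both messages share the same keystream S_i, so C_i ⊕ C'_i = P_i ⊕ P'_i and thus P'_i = P_i ⊕ C_i ⊕ C'_i.
P'0: 10 ⊕ 8 ⊕ 2 = 0.
P'1: 13 ⊕ 14 ⊕ 2 = 1.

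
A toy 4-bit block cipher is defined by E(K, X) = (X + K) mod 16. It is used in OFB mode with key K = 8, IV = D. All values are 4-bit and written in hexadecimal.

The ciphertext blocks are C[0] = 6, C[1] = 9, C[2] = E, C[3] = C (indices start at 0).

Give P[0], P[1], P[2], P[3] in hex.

OFB decryption: S_i = E(K, S_{i−1}) with S_{−1} = IV; P_i = C_i ⊕ S_i.
P[0]: S = E(K, D) = 5; 6 ⊕ 5 = 3.
P[1]: S = E(K, 5) = D; 9 ⊕ D = 4.
P[2]: S = E(K, D) = 5; E ⊕ 5 = B.
P[3]: S = E(K, 5) = D; C ⊕ D = 1.

P[0] = 3, P[1] = 4, P[2] = B, P[3] = 1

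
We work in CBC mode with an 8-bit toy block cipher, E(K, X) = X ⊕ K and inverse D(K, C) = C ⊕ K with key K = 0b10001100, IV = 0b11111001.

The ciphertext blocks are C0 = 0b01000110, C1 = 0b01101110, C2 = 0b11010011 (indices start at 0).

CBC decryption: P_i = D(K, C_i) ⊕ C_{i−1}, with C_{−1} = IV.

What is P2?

P2 = 0b00110001

P2: D(K, 0b11010011) = 0b01011111; 0b01011111 ⊕ 0b01101110 = 0b00110001.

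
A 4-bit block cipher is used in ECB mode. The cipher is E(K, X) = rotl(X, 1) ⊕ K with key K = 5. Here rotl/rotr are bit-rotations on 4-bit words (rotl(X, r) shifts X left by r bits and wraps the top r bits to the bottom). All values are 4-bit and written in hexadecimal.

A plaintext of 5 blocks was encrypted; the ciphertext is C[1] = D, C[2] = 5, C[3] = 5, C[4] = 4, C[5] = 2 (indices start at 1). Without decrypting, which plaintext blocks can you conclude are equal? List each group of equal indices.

ECB encrypts each block independently with the same key, so equal ciphertext blocks imply equal plaintext blocks.
C[2] = C[3] = 5, so P[2] = P[3].

P[2] = P[3]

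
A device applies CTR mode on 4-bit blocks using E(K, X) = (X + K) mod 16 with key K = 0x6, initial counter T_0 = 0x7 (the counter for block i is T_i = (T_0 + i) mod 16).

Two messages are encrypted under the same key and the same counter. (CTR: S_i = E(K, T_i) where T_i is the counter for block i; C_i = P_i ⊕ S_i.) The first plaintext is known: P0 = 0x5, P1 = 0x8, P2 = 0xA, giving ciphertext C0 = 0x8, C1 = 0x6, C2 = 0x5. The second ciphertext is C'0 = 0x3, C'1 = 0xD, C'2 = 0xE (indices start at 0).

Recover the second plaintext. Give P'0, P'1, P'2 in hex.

In CTR with a reused counter, both messages share the same keystream S_i, so C_i ⊕ C'_i = P_i ⊕ P'_i and thus P'_i = P_i ⊕ C_i ⊕ C'_i.
P'0: 0x5 ⊕ 0x8 ⊕ 0x3 = 0xE.
P'1: 0x8 ⊕ 0x6 ⊕ 0xD = 0x3.
P'2: 0xA ⊕ 0x5 ⊕ 0xE = 0x1.

P'0 = 0xE, P'1 = 0x3, P'2 = 0x1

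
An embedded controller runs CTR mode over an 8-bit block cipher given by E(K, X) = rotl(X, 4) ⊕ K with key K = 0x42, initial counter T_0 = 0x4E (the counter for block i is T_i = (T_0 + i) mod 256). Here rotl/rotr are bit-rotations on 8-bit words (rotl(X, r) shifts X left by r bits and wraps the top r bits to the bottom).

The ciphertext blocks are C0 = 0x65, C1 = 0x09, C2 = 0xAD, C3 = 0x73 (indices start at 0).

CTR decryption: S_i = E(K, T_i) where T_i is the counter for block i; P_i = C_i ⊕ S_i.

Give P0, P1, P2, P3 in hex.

P0 = 0xC3, P1 = 0xBF, P2 = 0xEA, P3 = 0x24

P0: T = 0x4E, S = E(K, T) = 0xA6; 0x65 ⊕ 0xA6 = 0xC3.
P1: T = 0x4F, S = E(K, T) = 0xB6; 0x09 ⊕ 0xB6 = 0xBF.
P2: T = 0x50, S = E(K, T) = 0x47; 0xAD ⊕ 0x47 = 0xEA.
P3: T = 0x51, S = E(K, T) = 0x57; 0x73 ⊕ 0x57 = 0x24.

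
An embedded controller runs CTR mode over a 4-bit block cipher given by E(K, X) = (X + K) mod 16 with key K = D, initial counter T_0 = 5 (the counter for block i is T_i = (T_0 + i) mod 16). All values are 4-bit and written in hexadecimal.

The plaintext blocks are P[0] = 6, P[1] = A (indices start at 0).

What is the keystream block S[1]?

CTR encryption: S_i = E(K, T_i) where T_i is the counter for block i; C_i = P_i ⊕ S_i.
C[0]: T = 5, S = E(K, T) = 2; 6 ⊕ 2 = 4.
C[1]: T = 6, S = E(K, T) = 3; A ⊕ 3 = 9.
So S[1] = 3.

3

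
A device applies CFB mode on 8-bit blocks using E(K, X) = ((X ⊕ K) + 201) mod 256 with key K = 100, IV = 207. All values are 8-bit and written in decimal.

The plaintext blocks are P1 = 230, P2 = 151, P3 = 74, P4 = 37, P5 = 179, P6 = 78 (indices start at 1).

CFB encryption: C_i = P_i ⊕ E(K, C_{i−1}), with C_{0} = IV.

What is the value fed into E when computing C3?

40

C1: E(K, 207) = 116; 230 ⊕ 116 = 146.
C2: E(K, 146) = 191; 151 ⊕ 191 = 40.
C3: E(K, 40) = 21; 74 ⊕ 21 = 95.
So the input to E for block 3 is 40.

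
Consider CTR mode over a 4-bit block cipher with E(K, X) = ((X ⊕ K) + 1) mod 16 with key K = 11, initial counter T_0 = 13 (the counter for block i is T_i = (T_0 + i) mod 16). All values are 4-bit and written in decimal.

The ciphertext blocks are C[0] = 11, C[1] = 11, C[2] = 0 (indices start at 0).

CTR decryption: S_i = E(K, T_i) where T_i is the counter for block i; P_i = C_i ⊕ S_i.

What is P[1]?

P[1]: T = 14, S = E(K, T) = 6; 11 ⊕ 6 = 13.

P[1] = 13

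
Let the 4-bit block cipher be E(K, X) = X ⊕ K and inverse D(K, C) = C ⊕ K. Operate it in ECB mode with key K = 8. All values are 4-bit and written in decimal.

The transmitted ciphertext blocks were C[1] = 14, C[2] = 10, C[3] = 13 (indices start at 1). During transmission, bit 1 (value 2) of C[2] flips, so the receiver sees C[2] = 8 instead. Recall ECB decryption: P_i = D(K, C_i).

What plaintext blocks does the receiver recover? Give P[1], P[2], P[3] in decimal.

P[1] = 6, P[2] = 0, P[3] = 5

Only C[2] changed, to 8. In ECB, a change in C_i affects only P_i. Decrypting the received ciphertext:
P[1]: D(K, 14) = 6.
P[2]: D(K, 8) = 0.
P[3]: D(K, 13) = 5.
Blocks that differ from the original plaintext: P[2].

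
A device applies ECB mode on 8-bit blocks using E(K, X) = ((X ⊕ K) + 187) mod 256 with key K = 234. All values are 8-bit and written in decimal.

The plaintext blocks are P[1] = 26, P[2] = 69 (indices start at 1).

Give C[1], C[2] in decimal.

ECB encryption: C_i = E(K, P_i).
C[1]: E(K, 26) = 171.
C[2]: E(K, 69) = 106.

C[1] = 171, C[2] = 106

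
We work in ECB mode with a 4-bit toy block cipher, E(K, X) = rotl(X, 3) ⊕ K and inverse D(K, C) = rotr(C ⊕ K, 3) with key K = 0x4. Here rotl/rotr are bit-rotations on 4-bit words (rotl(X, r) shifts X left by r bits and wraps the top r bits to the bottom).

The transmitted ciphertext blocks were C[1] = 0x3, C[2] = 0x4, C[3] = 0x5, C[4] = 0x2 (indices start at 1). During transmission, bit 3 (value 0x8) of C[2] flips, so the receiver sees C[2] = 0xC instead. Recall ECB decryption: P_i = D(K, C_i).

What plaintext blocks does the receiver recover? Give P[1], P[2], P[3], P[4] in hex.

Only C[2] changed, to 0xC. In ECB, a change in C_i affects only P_i. Decrypting the received ciphertext:
P[1]: D(K, 0x3) = 0xE.
P[2]: D(K, 0xC) = 0x1.
P[3]: D(K, 0x5) = 0x2.
P[4]: D(K, 0x2) = 0xC.
Blocks that differ from the original plaintext: P[2].

P[1] = 0xE, P[2] = 0x1, P[3] = 0x2, P[4] = 0xC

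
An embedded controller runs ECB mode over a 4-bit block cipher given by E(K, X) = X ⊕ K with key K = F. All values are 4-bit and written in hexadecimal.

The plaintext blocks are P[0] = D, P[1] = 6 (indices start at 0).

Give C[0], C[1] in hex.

ECB encryption: C_i = E(K, P_i).
C[0]: E(K, D) = 2.
C[1]: E(K, 6) = 9.

C[0] = 2, C[1] = 9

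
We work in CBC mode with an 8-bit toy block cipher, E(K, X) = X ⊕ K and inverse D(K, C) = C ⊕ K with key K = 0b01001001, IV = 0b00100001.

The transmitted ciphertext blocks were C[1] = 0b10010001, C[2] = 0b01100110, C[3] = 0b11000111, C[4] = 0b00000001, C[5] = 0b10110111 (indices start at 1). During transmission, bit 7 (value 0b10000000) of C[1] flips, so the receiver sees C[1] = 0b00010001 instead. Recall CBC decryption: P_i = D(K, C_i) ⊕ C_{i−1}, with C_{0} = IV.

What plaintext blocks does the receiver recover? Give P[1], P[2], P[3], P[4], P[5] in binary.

Only C[1] changed, to 0b00010001. In CBC, a change in C_i garbles P_i and flips the same bit in P_{i+1}. Decrypting the received ciphertext:
P[1]: D(K, 0b00010001) = 0b01011000; 0b01011000 ⊕ 0b00100001 = 0b01111001.
P[2]: D(K, 0b01100110) = 0b00101111; 0b00101111 ⊕ 0b00010001 = 0b00111110.
P[3]: D(K, 0b11000111) = 0b10001110; 0b10001110 ⊕ 0b01100110 = 0b11101000.
P[4]: D(K, 0b00000001) = 0b01001000; 0b01001000 ⊕ 0b11000111 = 0b10001111.
P[5]: D(K, 0b10110111) = 0b11111110; 0b11111110 ⊕ 0b00000001 = 0b11111111.
Blocks that differ from the original plaintext: P[1], P[2].

P[1] = 0b01111001, P[2] = 0b00111110, P[3] = 0b11101000, P[4] = 0b10001111, P[5] = 0b11111111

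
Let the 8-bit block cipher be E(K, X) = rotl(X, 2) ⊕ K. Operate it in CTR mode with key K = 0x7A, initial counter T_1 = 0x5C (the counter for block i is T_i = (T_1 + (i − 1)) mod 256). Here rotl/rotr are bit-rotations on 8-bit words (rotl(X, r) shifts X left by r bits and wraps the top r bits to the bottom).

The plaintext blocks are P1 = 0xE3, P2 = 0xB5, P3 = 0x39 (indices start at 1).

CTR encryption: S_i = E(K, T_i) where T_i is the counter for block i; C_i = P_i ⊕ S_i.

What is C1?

C1 = 0xE8

C1: T = 0x5C, S = E(K, T) = 0x0B; 0xE3 ⊕ 0x0B = 0xE8.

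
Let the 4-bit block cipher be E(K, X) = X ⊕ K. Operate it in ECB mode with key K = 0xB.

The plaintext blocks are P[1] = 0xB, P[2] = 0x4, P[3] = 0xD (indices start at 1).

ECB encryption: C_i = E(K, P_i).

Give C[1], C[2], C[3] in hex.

C[1]: E(K, 0xB) = 0x0.
C[2]: E(K, 0x4) = 0xF.
C[3]: E(K, 0xD) = 0x6.

C[1] = 0x0, C[2] = 0xF, C[3] = 0x6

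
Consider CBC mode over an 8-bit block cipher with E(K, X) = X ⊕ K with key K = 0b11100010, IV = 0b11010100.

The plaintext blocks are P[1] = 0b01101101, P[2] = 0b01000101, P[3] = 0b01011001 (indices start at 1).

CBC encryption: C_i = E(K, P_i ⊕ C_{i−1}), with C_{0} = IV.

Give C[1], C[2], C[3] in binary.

C[1]: P[1] ⊕ 0b11010100 = 0b10111001; E(K, 0b10111001) = 0b01011011.
C[2]: P[2] ⊕ 0b01011011 = 0b00011110; E(K, 0b00011110) = 0b11111100.
C[3]: P[3] ⊕ 0b11111100 = 0b10100101; E(K, 0b10100101) = 0b01000111.

C[1] = 0b01011011, C[2] = 0b11111100, C[3] = 0b01000111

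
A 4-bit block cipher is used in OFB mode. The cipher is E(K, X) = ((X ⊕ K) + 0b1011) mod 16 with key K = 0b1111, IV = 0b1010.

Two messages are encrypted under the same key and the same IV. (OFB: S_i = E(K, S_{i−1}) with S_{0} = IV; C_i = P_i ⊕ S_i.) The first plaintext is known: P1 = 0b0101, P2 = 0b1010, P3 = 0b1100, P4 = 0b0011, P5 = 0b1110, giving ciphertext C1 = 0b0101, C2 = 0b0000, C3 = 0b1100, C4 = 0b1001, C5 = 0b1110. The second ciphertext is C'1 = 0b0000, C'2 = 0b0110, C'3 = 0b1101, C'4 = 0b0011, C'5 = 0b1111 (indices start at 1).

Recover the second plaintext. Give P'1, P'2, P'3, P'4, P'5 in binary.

In OFB with a reused IV, both messages share the same keystream S_i, so C_i ⊕ C'_i = P_i ⊕ P'_i and thus P'_i = P_i ⊕ C_i ⊕ C'_i.
P'1: 0b0101 ⊕ 0b0101 ⊕ 0b0000 = 0b0000.
P'2: 0b1010 ⊕ 0b0000 ⊕ 0b0110 = 0b1100.
P'3: 0b1100 ⊕ 0b1100 ⊕ 0b1101 = 0b1101.
P'4: 0b0011 ⊕ 0b1001 ⊕ 0b0011 = 0b1001.
P'5: 0b1110 ⊕ 0b1110 ⊕ 0b1111 = 0b1111.

P'1 = 0b0000, P'2 = 0b1100, P'3 = 0b1101, P'4 = 0b1001, P'5 = 0b1111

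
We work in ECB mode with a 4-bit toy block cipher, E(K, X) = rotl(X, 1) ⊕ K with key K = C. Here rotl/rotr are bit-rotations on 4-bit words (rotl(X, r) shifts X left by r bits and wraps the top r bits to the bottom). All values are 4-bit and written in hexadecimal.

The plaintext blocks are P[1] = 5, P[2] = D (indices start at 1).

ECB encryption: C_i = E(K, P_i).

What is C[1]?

C[1]: E(K, 5) = 6.

C[1] = 6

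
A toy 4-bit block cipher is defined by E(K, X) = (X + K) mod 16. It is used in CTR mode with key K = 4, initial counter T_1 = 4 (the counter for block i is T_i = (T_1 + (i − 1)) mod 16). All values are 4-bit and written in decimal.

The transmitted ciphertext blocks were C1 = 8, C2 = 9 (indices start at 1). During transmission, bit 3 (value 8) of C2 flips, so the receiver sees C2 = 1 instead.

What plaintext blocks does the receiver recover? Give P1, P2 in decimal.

CTR decryption: S_i = E(K, T_i) where T_i is the counter for block i; P_i = C_i ⊕ S_i.
Only C2 changed, to 1. In CTR, a change in C_i flips the same bit in P_i only; the keystream is unaffected. Decrypting the received ciphertext:
P1: T = 4, S = E(K, T) = 8; 8 ⊕ 8 = 0.
P2: T = 5, S = E(K, T) = 9; 1 ⊕ 9 = 8.
Blocks that differ from the original plaintext: P2.

P1 = 0, P2 = 8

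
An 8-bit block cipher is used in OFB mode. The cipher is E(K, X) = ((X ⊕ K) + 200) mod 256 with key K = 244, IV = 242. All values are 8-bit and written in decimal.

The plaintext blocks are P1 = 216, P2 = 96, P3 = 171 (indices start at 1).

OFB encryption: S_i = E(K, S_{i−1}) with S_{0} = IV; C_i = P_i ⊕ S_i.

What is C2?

C1: S = E(K, 242) = 206; 216 ⊕ 206 = 22.
C2: S = E(K, 206) = 2; 96 ⊕ 2 = 98.

C2 = 98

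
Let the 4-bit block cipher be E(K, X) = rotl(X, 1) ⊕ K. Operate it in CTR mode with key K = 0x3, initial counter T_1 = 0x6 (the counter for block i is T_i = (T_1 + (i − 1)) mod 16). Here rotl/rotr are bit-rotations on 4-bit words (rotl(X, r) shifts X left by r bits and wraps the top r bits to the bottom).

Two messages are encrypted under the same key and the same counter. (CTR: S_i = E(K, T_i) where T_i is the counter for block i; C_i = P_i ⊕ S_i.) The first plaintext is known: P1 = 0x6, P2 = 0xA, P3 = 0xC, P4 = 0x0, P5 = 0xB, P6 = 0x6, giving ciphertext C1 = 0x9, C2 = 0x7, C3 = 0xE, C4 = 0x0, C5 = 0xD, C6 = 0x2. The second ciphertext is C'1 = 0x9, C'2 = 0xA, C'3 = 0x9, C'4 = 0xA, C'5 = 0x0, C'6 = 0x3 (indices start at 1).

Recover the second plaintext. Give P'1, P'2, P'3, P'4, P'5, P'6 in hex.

In CTR with a reused counter, both messages share the same keystream S_i, so C_i ⊕ C'_i = P_i ⊕ P'_i and thus P'_i = P_i ⊕ C_i ⊕ C'_i.
P'1: 0x6 ⊕ 0x9 ⊕ 0x9 = 0x6.
P'2: 0xA ⊕ 0x7 ⊕ 0xA = 0x7.
P'3: 0xC ⊕ 0xE ⊕ 0x9 = 0xB.
P'4: 0x0 ⊕ 0x0 ⊕ 0xA = 0xA.
P'5: 0xB ⊕ 0xD ⊕ 0x0 = 0x6.
P'6: 0x6 ⊕ 0x2 ⊕ 0x3 = 0x7.

P'1 = 0x6, P'2 = 0x7, P'3 = 0xB, P'4 = 0xA, P'5 = 0x6, P'6 = 0x7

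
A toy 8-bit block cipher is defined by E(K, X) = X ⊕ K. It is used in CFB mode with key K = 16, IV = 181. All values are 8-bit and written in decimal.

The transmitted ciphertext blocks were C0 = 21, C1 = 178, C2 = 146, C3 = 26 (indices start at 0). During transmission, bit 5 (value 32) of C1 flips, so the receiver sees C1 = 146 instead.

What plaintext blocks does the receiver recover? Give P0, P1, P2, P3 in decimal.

P0 = 176, P1 = 151, P2 = 16, P3 = 152

CFB decryption: P_i = C_i ⊕ E(K, C_{i−1}), with C_{−1} = IV.
Only C1 changed, to 146. In CFB, a change in C_i flips the same bit in P_i and garbles P_{i+1}. Decrypting the received ciphertext:
P0: E(K, 181) = 165; 21 ⊕ 165 = 176.
P1: E(K, 21) = 5; 146 ⊕ 5 = 151.
P2: E(K, 146) = 130; 146 ⊕ 130 = 16.
P3: E(K, 146) = 130; 26 ⊕ 130 = 152.
Blocks that differ from the original plaintext: P1, P2.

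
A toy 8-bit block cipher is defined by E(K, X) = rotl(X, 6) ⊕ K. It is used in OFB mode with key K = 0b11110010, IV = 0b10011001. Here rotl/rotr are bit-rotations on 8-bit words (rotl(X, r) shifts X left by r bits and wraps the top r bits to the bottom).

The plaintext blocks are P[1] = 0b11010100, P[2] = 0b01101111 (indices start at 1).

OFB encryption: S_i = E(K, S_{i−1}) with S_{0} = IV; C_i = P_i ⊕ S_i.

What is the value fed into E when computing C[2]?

C[1]: S = E(K, 0b10011001) = 0b10010100; 0b11010100 ⊕ 0b10010100 = 0b01000000.
C[2]: S = E(K, 0b10010100) = 0b11010111; 0b01101111 ⊕ 0b11010111 = 0b10111000.
So the input to E for block [2] is 0b10010100.

0b10010100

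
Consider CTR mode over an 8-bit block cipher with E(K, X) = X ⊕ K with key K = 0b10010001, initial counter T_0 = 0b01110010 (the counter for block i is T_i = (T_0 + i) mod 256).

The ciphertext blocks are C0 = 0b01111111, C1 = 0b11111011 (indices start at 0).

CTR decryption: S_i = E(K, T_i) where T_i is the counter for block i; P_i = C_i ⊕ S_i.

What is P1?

P1: T = 0b01110011, S = E(K, T) = 0b11100010; 0b11111011 ⊕ 0b11100010 = 0b00011001.

P1 = 0b00011001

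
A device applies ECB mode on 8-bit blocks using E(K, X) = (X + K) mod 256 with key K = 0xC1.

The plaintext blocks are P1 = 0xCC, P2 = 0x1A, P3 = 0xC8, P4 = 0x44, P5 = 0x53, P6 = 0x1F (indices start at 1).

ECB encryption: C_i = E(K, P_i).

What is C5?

C5: E(K, 0x53) = 0x14.

C5 = 0x14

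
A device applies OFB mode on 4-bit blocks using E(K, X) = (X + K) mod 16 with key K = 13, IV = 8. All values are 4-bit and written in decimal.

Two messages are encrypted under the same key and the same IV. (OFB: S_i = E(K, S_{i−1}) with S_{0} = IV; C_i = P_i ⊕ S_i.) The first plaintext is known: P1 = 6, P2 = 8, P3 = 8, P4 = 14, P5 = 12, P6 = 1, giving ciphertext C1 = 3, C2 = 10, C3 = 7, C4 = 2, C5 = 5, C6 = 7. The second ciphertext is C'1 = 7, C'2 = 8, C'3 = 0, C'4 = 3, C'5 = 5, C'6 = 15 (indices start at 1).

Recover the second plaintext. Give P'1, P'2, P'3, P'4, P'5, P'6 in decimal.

In OFB with a reused IV, both messages share the same keystream S_i, so C_i ⊕ C'_i = P_i ⊕ P'_i and thus P'_i = P_i ⊕ C_i ⊕ C'_i.
P'1: 6 ⊕ 3 ⊕ 7 = 2.
P'2: 8 ⊕ 10 ⊕ 8 = 10.
P'3: 8 ⊕ 7 ⊕ 0 = 15.
P'4: 14 ⊕ 2 ⊕ 3 = 15.
P'5: 12 ⊕ 5 ⊕ 5 = 12.
P'6: 1 ⊕ 7 ⊕ 15 = 9.

P'1 = 2, P'2 = 10, P'3 = 15, P'4 = 15, P'5 = 12, P'6 = 9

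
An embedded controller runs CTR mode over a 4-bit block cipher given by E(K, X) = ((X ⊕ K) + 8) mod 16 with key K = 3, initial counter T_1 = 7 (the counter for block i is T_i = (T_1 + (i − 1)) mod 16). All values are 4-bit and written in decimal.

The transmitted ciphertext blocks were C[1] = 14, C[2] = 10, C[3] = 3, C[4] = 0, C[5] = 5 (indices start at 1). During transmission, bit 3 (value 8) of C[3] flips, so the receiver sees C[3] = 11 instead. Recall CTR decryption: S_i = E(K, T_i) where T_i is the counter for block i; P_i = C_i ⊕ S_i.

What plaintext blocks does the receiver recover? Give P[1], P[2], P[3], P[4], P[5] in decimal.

P[1] = 2, P[2] = 9, P[3] = 9, P[4] = 1, P[5] = 5

Only C[3] changed, to 11. In CTR, a change in C_i flips the same bit in P_i only; the keystream is unaffected. Decrypting the received ciphertext:
P[1]: T = 7, S = E(K, T) = 12; 14 ⊕ 12 = 2.
P[2]: T = 8, S = E(K, T) = 3; 10 ⊕ 3 = 9.
P[3]: T = 9, S = E(K, T) = 2; 11 ⊕ 2 = 9.
P[4]: T = 10, S = E(K, T) = 1; 0 ⊕ 1 = 1.
P[5]: T = 11, S = E(K, T) = 0; 5 ⊕ 0 = 5.
Blocks that differ from the original plaintext: P[3].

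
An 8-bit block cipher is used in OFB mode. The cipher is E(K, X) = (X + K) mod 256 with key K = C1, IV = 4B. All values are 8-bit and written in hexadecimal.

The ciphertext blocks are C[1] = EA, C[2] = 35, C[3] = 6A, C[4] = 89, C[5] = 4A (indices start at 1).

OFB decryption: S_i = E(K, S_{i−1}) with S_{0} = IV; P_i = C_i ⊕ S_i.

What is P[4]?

P[4] = C6

P[1]: S = E(K, 4B) = 0C; EA ⊕ 0C = E6.
P[2]: S = E(K, 0C) = CD; 35 ⊕ CD = F8.
P[3]: S = E(K, CD) = 8E; 6A ⊕ 8E = E4.
P[4]: S = E(K, 8E) = 4F; 89 ⊕ 4F = C6.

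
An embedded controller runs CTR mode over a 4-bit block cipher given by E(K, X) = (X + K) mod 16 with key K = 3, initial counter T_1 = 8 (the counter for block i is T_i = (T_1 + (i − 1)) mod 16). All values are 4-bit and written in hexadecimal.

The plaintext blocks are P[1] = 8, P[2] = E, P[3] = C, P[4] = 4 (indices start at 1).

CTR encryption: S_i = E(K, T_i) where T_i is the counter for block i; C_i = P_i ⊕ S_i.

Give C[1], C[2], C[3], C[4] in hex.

C[1] = 3, C[2] = 2, C[3] = 1, C[4] = A

C[1]: T = 8, S = E(K, T) = B; 8 ⊕ B = 3.
C[2]: T = 9, S = E(K, T) = C; E ⊕ C = 2.
C[3]: T = A, S = E(K, T) = D; C ⊕ D = 1.
C[4]: T = B, S = E(K, T) = E; 4 ⊕ E = A.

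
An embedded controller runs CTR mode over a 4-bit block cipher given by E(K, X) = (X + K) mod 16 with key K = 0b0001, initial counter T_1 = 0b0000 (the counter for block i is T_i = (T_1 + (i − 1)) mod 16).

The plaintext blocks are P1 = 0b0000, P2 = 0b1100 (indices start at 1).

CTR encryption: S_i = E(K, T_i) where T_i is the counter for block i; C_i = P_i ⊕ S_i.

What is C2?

C2 = 0b1110

C1: T = 0b0000, S = E(K, T) = 0b0001; 0b0000 ⊕ 0b0001 = 0b0001.
C2: T = 0b0001, S = E(K, T) = 0b0010; 0b1100 ⊕ 0b0010 = 0b1110.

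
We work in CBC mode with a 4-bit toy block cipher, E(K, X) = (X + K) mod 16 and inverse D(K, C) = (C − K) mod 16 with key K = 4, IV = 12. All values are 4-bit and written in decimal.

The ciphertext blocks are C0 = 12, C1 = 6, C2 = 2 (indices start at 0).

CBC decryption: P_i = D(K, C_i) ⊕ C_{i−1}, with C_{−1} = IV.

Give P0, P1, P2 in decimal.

P0 = 4, P1 = 14, P2 = 8

P0: D(K, 12) = 8; 8 ⊕ 12 = 4.
P1: D(K, 6) = 2; 2 ⊕ 12 = 14.
P2: D(K, 2) = 14; 14 ⊕ 6 = 8.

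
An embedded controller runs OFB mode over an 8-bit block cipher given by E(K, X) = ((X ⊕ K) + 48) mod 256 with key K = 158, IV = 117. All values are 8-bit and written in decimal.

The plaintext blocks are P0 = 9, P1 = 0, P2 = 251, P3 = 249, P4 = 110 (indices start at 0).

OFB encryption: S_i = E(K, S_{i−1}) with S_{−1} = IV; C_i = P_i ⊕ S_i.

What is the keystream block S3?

C0: S = E(K, 117) = 27; 9 ⊕ 27 = 18.
C1: S = E(K, 27) = 181; 0 ⊕ 181 = 181.
C2: S = E(K, 181) = 91; 251 ⊕ 91 = 160.
C3: S = E(K, 91) = 245; 249 ⊕ 245 = 12.
So S3 = 245.

245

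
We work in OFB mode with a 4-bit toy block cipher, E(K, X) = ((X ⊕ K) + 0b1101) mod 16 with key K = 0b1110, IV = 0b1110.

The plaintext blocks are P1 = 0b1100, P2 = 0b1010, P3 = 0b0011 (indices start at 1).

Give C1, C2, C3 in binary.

OFB encryption: S_i = E(K, S_{i−1}) with S_{0} = IV; C_i = P_i ⊕ S_i.
C1: S = E(K, 0b1110) = 0b1101; 0b1100 ⊕ 0b1101 = 0b0001.
C2: S = E(K, 0b1101) = 0b0000; 0b1010 ⊕ 0b0000 = 0b1010.
C3: S = E(K, 0b0000) = 0b1011; 0b0011 ⊕ 0b1011 = 0b1000.

C1 = 0b0001, C2 = 0b1010, C3 = 0b1000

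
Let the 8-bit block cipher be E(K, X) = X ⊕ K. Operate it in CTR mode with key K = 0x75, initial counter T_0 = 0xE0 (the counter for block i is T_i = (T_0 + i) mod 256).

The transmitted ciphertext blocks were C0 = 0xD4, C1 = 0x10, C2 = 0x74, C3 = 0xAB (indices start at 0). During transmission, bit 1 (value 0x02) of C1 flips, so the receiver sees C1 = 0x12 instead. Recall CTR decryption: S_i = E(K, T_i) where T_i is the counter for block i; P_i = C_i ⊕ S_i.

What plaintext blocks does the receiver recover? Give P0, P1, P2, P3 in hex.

Only C1 changed, to 0x12. In CTR, a change in C_i flips the same bit in P_i only; the keystream is unaffected. Decrypting the received ciphertext:
P0: T = 0xE0, S = E(K, T) = 0x95; 0xD4 ⊕ 0x95 = 0x41.
P1: T = 0xE1, S = E(K, T) = 0x94; 0x12 ⊕ 0x94 = 0x86.
P2: T = 0xE2, S = E(K, T) = 0x97; 0x74 ⊕ 0x97 = 0xE3.
P3: T = 0xE3, S = E(K, T) = 0x96; 0xAB ⊕ 0x96 = 0x3D.
Blocks that differ from the original plaintext: P1.

P0 = 0x41, P1 = 0x86, P2 = 0xE3, P3 = 0x3D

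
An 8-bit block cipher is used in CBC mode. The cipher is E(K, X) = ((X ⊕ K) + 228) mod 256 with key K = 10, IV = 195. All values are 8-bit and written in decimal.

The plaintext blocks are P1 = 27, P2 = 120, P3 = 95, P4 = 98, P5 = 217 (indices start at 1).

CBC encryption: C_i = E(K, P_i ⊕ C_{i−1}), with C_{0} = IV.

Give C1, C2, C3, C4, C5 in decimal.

C1: P1 ⊕ 195 = 216; E(K, 216) = 182.
C2: P2 ⊕ 182 = 206; E(K, 206) = 168.
C3: P3 ⊕ 168 = 247; E(K, 247) = 225.
C4: P4 ⊕ 225 = 131; E(K, 131) = 109.
C5: P5 ⊕ 109 = 180; E(K, 180) = 162.

C1 = 182, C2 = 168, C3 = 225, C4 = 109, C5 = 162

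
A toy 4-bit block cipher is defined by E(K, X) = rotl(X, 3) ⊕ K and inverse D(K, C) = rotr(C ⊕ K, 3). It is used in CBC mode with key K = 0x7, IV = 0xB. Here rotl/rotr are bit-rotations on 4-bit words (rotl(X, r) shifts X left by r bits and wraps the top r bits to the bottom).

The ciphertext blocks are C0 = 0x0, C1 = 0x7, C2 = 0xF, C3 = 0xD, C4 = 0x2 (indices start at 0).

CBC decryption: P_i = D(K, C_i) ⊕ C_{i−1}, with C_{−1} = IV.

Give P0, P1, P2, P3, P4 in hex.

P0: D(K, 0x0) = 0xE; 0xE ⊕ 0xB = 0x5.
P1: D(K, 0x7) = 0x0; 0x0 ⊕ 0x0 = 0x0.
P2: D(K, 0xF) = 0x1; 0x1 ⊕ 0x7 = 0x6.
P3: D(K, 0xD) = 0x5; 0x5 ⊕ 0xF = 0xA.
P4: D(K, 0x2) = 0xA; 0xA ⊕ 0xD = 0x7.

P0 = 0x5, P1 = 0x0, P2 = 0x6, P3 = 0xA, P4 = 0x7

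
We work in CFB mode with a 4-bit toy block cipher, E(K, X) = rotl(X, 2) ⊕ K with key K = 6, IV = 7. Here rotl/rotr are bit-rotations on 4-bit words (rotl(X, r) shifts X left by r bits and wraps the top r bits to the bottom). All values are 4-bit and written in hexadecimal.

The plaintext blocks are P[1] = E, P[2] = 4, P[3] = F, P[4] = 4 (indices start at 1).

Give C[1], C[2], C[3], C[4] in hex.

CFB encryption: C_i = P_i ⊕ E(K, C_{i−1}), with C_{0} = IV.
C[1]: E(K, 7) = B; E ⊕ B = 5.
C[2]: E(K, 5) = 3; 4 ⊕ 3 = 7.
C[3]: E(K, 7) = B; F ⊕ B = 4.
C[4]: E(K, 4) = 7; 4 ⊕ 7 = 3.

C[1] = 5, C[2] = 7, C[3] = 4, C[4] = 3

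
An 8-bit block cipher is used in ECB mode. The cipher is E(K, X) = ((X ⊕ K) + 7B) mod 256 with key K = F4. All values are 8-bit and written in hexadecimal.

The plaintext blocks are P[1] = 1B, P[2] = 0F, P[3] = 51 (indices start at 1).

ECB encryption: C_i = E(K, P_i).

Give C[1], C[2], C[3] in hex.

C[1] = 6A, C[2] = 76, C[3] = 20

C[1]: E(K, 1B) = 6A.
C[2]: E(K, 0F) = 76.
C[3]: E(K, 51) = 20.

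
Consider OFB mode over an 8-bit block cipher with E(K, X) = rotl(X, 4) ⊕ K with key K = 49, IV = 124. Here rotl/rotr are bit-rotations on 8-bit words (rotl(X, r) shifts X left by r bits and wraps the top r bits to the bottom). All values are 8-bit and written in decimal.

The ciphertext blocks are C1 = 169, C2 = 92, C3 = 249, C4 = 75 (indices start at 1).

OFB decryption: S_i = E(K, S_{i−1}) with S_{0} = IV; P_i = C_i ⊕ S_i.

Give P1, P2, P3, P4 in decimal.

P1: S = E(K, 124) = 246; 169 ⊕ 246 = 95.
P2: S = E(K, 246) = 94; 92 ⊕ 94 = 2.
P3: S = E(K, 94) = 212; 249 ⊕ 212 = 45.
P4: S = E(K, 212) = 124; 75 ⊕ 124 = 55.

P1 = 95, P2 = 2, P3 = 45, P4 = 55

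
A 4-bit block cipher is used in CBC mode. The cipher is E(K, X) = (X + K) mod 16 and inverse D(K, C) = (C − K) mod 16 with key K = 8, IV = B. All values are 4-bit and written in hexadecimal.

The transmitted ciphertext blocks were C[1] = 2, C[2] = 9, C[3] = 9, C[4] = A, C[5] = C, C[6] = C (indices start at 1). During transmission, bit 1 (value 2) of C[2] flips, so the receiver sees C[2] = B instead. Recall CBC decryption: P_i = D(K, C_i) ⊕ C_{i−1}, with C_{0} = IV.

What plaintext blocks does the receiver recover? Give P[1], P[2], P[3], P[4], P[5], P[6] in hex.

P[1] = 1, P[2] = 1, P[3] = A, P[4] = B, P[5] = E, P[6] = 8

Only C[2] changed, to B. In CBC, a change in C_i garbles P_i and flips the same bit in P_{i+1}. Decrypting the received ciphertext:
P[1]: D(K, 2) = A; A ⊕ B = 1.
P[2]: D(K, B) = 3; 3 ⊕ 2 = 1.
P[3]: D(K, 9) = 1; 1 ⊕ B = A.
P[4]: D(K, A) = 2; 2 ⊕ 9 = B.
P[5]: D(K, C) = 4; 4 ⊕ A = E.
P[6]: D(K, C) = 4; 4 ⊕ C = 8.
Blocks that differ from the original plaintext: P[2], P[3].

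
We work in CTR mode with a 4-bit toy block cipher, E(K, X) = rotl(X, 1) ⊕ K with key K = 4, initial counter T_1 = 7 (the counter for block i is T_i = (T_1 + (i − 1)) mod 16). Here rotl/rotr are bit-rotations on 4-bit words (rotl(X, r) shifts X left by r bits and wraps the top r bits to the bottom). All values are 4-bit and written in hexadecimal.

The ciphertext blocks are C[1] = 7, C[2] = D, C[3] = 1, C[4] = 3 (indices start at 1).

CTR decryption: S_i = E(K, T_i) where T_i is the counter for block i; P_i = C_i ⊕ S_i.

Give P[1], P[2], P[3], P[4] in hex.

P[1] = D, P[2] = 8, P[3] = 6, P[4] = 2

P[1]: T = 7, S = E(K, T) = A; 7 ⊕ A = D.
P[2]: T = 8, S = E(K, T) = 5; D ⊕ 5 = 8.
P[3]: T = 9, S = E(K, T) = 7; 1 ⊕ 7 = 6.
P[4]: T = A, S = E(K, T) = 1; 3 ⊕ 1 = 2.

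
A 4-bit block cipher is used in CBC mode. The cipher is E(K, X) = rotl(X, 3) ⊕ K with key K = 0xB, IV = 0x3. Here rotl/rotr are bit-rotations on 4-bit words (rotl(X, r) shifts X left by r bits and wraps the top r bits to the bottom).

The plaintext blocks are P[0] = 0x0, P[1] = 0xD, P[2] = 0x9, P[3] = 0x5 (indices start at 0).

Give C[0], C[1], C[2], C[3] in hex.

CBC encryption: C_i = E(K, P_i ⊕ C_{i−1}), with C_{−1} = IV.
C[0]: P[0] ⊕ 0x3 = 0x3; E(K, 0x3) = 0x2.
C[1]: P[1] ⊕ 0x2 = 0xF; E(K, 0xF) = 0x4.
C[2]: P[2] ⊕ 0x4 = 0xD; E(K, 0xD) = 0x5.
C[3]: P[3] ⊕ 0x5 = 0x0; E(K, 0x0) = 0xB.

C[0] = 0x2, C[1] = 0x4, C[2] = 0x5, C[3] = 0xB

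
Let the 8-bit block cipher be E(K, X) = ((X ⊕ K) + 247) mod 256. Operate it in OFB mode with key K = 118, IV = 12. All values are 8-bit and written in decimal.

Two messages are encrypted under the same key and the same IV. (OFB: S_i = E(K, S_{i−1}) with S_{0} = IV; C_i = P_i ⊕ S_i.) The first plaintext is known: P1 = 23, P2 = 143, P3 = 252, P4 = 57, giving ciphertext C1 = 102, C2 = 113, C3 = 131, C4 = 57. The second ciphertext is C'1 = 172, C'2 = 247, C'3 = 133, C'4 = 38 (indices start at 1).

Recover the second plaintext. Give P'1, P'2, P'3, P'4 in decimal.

P'1 = 221, P'2 = 9, P'3 = 250, P'4 = 38

In OFB with a reused IV, both messages share the same keystream S_i, so C_i ⊕ C'_i = P_i ⊕ P'_i and thus P'_i = P_i ⊕ C_i ⊕ C'_i.
P'1: 23 ⊕ 102 ⊕ 172 = 221.
P'2: 143 ⊕ 113 ⊕ 247 = 9.
P'3: 252 ⊕ 131 ⊕ 133 = 250.
P'4: 57 ⊕ 57 ⊕ 38 = 38.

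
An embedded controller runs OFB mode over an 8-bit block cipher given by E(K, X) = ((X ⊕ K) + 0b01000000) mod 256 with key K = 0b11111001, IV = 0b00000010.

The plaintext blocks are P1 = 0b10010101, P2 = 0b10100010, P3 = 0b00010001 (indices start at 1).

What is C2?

OFB encryption: S_i = E(K, S_{i−1}) with S_{0} = IV; C_i = P_i ⊕ S_i.
C1: S = E(K, 0b00000010) = 0b00111011; 0b10010101 ⊕ 0b00111011 = 0b10101110.
C2: S = E(K, 0b00111011) = 0b00000010; 0b10100010 ⊕ 0b00000010 = 0b10100000.

C2 = 0b10100000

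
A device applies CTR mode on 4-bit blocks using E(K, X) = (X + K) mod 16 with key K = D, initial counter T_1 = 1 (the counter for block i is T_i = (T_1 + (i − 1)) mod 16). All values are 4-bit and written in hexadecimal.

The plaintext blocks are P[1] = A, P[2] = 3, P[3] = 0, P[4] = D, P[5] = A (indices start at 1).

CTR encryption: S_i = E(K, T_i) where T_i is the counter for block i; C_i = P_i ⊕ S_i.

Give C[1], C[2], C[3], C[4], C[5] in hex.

C[1]: T = 1, S = E(K, T) = E; A ⊕ E = 4.
C[2]: T = 2, S = E(K, T) = F; 3 ⊕ F = C.
C[3]: T = 3, S = E(K, T) = 0; 0 ⊕ 0 = 0.
C[4]: T = 4, S = E(K, T) = 1; D ⊕ 1 = C.
C[5]: T = 5, S = E(K, T) = 2; A ⊕ 2 = 8.

C[1] = 4, C[2] = C, C[3] = 0, C[4] = C, C[5] = 8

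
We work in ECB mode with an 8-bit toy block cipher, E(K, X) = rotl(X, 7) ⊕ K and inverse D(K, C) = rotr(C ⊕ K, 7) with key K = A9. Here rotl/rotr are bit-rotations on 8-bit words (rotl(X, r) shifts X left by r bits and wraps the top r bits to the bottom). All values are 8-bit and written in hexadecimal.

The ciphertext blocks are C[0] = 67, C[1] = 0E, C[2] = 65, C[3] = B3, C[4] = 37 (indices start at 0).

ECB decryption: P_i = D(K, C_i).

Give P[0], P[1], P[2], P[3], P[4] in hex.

P[0] = 9D, P[1] = 4F, P[2] = 99, P[3] = 34, P[4] = 3D

P[0]: D(K, 67) = 9D.
P[1]: D(K, 0E) = 4F.
P[2]: D(K, 65) = 99.
P[3]: D(K, B3) = 34.
P[4]: D(K, 37) = 3D.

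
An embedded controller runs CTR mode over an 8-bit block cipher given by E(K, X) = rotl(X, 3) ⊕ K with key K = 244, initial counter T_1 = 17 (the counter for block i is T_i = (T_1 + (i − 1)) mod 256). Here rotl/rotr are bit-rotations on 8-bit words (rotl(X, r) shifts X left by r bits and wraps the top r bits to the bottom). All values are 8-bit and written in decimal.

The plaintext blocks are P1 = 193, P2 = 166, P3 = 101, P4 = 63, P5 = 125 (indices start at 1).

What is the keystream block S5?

92

CTR encryption: S_i = E(K, T_i) where T_i is the counter for block i; C_i = P_i ⊕ S_i.
C1: T = 17, S = E(K, T) = 124; 193 ⊕ 124 = 189.
C2: T = 18, S = E(K, T) = 100; 166 ⊕ 100 = 194.
C3: T = 19, S = E(K, T) = 108; 101 ⊕ 108 = 9.
C4: T = 20, S = E(K, T) = 84; 63 ⊕ 84 = 107.
C5: T = 21, S = E(K, T) = 92; 125 ⊕ 92 = 33.
So S5 = 92.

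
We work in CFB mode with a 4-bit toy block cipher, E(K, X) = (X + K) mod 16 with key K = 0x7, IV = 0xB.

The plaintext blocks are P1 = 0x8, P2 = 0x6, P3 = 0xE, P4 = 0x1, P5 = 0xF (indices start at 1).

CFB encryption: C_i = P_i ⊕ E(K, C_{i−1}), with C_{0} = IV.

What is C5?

C5 = 0x2

C1: E(K, 0xB) = 0x2; 0x8 ⊕ 0x2 = 0xA.
C2: E(K, 0xA) = 0x1; 0x6 ⊕ 0x1 = 0x7.
C3: E(K, 0x7) = 0xE; 0xE ⊕ 0xE = 0x0.
C4: E(K, 0x0) = 0x7; 0x1 ⊕ 0x7 = 0x6.
C5: E(K, 0x6) = 0xD; 0xF ⊕ 0xD = 0x2.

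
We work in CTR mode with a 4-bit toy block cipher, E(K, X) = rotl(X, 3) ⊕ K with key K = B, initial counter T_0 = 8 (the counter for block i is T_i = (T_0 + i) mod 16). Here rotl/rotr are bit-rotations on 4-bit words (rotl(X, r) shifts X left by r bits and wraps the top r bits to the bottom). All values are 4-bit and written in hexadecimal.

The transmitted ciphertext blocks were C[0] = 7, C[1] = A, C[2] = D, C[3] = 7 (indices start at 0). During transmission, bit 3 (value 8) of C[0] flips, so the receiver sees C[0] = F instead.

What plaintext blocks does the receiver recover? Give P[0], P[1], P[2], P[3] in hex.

CTR decryption: S_i = E(K, T_i) where T_i is the counter for block i; P_i = C_i ⊕ S_i.
Only C[0] changed, to F. In CTR, a change in C_i flips the same bit in P_i only; the keystream is unaffected. Decrypting the received ciphertext:
P[0]: T = 8, S = E(K, T) = F; F ⊕ F = 0.
P[1]: T = 9, S = E(K, T) = 7; A ⊕ 7 = D.
P[2]: T = A, S = E(K, T) = E; D ⊕ E = 3.
P[3]: T = B, S = E(K, T) = 6; 7 ⊕ 6 = 1.
Blocks that differ from the original plaintext: P[0].

P[0] = 0, P[1] = D, P[2] = 3, P[3] = 1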